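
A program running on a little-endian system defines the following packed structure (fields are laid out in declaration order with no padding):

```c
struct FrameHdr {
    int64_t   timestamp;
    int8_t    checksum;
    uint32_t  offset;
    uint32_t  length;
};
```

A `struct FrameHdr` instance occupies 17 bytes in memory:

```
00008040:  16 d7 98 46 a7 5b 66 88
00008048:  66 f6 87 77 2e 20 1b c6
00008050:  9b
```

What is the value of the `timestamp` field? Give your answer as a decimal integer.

-8618100062924777706

`timestamp` is the first field, at byte offset 0, occupying 8 bytes.
Bytes at offsets 0..7: 16 D7 98 46 A7 5B 66 88.
Little-endian stores the least-significant byte at the lowest address.
Reassemble most-significant byte first: 88 66 5B A7 46 98 D7 16 → 0x88665BA74698D716.
Top bit is set, so as a signed 64-bit value this is 0x88665BA74698D716 − 2^64 = -8618100062924777706.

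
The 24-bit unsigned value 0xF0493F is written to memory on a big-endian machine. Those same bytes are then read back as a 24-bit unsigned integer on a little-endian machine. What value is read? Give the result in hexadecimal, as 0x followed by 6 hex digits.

Stored big-endian, the bytes at ascending addresses are F0 49 3F.
Read back as little-endian, the first byte is least significant, giving 0x3F49F0.

0x3F49F0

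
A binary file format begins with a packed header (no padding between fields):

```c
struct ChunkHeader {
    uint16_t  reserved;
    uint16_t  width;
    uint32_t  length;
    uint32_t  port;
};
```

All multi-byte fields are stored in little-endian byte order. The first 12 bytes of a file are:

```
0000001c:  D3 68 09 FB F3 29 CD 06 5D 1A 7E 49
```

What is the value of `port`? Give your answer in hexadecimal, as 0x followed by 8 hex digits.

`port` follows `reserved` (2 B), `width` (2 B), `length` (4 B), so it starts at offset 2 + 2 + 4 = 8 and occupies 4 bytes.
Bytes at offsets 8..11: 5D 1A 7E 49.
Little-endian stores the least-significant byte at the lowest address.
Reassemble most-significant byte first: 49 7E 1A 5D → 0x497E1A5D.

0x497E1A5D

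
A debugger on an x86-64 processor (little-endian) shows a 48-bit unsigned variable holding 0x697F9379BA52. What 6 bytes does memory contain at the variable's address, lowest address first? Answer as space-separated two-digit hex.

52 BA 79 93 7F 69

Split into bytes (most-significant first): 69 7F 93 79 BA 52.
Little-endian stores the least-significant byte at the lowest address.
So at ascending addresses the bytes are 52 BA 79 93 7F 69.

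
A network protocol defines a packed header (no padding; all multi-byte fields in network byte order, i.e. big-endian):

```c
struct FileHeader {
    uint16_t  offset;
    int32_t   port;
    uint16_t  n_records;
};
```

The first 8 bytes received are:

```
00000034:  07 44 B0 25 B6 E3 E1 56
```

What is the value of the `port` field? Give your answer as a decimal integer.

-1339705629

`port` follows `offset` (2 bytes), so it starts at byte offset 2 and occupies 4 bytes.
Bytes at offsets 2..5: B0 25 B6 E3.
In big-endian order the high byte comes first in memory.
The bytes are already most-significant first: 0xB025B6E3.
Top bit is set, so as a signed 32-bit value this is 0xB025B6E3 − 2^32 = -1339705629.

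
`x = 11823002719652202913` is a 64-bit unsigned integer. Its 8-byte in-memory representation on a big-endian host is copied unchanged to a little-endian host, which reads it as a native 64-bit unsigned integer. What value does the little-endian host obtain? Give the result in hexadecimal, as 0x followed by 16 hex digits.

0xA1C9582355BE13A4

11823002719652202913 in 64-bit hexadecimal is 0xA413BE552358C9A1.
Stored big-endian, the bytes at ascending addresses are A4 13 BE 55 23 58 C9 A1.
Read back as little-endian, the first byte is least significant, giving 0xA1C9582355BE13A4.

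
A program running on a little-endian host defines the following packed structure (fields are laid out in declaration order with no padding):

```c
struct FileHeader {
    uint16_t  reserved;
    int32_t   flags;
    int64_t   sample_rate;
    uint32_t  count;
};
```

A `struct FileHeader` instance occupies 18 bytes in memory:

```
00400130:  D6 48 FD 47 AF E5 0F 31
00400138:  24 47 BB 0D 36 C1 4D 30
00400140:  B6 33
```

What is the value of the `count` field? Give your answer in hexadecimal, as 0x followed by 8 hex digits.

`count` follows `reserved` (2 B), `flags` (4 B), `sample_rate` (8 B), so it starts at offset 2 + 4 + 8 = 14 and occupies 4 bytes.
Bytes at offsets 14..17: 4D 30 B6 33.
Little-endian stores the least-significant byte at the lowest address.
Reassemble most-significant byte first: 33 B6 30 4D → 0x33B6304D.

0x33B6304D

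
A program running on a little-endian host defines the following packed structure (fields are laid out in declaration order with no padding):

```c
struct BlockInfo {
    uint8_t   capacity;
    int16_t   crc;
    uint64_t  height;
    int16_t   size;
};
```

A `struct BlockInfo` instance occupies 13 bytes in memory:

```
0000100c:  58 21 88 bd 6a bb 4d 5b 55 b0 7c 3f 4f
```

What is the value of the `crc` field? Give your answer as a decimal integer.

-30687

`crc` follows `capacity` (1 byte), so it starts at byte offset 1 and occupies 2 bytes.
Bytes at offsets 1..2: 21 88.
In little-endian order the low byte comes first in memory.
Reassemble most-significant byte first: 88 21 → 0x8821.
Top bit is set, so as a signed 16-bit value this is 0x8821 − 2^16 = -30687.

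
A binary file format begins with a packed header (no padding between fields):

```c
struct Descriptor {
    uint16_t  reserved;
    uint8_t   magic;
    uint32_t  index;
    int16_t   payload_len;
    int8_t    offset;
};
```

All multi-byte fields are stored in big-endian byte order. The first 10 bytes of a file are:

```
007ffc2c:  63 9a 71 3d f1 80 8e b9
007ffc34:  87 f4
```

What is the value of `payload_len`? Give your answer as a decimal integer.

`payload_len` follows `reserved` (2 B), `magic` (1 B), `index` (4 B), so it starts at offset 2 + 1 + 4 = 7 and occupies 2 bytes.
Bytes at offsets 7..8: B9 87.
In big-endian order the high byte comes first in memory.
The bytes are already most-significant first: 0xB987.
Top bit is set, so as a signed 16-bit value this is 0xB987 − 2^16 = -18041.

-18041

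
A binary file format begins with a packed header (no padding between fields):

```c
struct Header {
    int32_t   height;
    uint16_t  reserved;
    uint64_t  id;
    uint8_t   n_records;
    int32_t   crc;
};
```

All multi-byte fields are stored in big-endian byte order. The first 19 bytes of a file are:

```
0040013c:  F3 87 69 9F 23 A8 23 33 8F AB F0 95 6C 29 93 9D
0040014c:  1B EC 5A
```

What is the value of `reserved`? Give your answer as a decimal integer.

9128

`reserved` follows `height` (4 bytes), so it starts at byte offset 4 and occupies 2 bytes.
Bytes at offsets 4..5: 23 A8.
Big-endian stores the most-significant byte at the lowest address.
The bytes are already most-significant first: 0x23A8.
0x23A8 = 9128.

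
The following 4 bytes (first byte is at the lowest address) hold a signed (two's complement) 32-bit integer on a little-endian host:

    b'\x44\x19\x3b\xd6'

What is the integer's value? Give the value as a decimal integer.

In little-endian order the low byte comes first in memory.
Reassemble most-significant byte first: D6 3B 19 44 → 0xD63B1944.
Top bit is set, so as a signed 32-bit value this is 0xD63B1944 − 2^32 = -700769980.

-700769980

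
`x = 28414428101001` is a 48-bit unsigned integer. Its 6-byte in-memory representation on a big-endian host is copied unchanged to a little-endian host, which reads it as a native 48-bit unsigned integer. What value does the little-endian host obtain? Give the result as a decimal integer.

28414428101001 in 48-bit hexadecimal is 0x19D7BFE4B989.
Stored big-endian, the bytes at ascending addresses are 19 D7 BF E4 B9 89.
Read back as little-endian, the first byte is least significant, giving 0x89B9E4BFD719.
0x89B9E4BFD719 = 151431499732761.

151431499732761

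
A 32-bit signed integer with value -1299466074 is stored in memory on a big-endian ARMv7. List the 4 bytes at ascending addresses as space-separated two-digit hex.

Two's complement of -1299466074 in 32 bits: 1299466074 = 0x4D74475A; invert → 0xB28BB8A5; add 1 → 0xB28BB8A6.
Split into bytes (most-significant first): B2 8B B8 A6.
In big-endian order the high byte comes first in memory.
So the memory order matches the most-significant-first order: B2 8B B8 A6.

B2 8B B8 A6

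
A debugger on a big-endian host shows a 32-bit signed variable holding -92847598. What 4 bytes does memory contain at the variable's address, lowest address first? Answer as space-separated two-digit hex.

Two's complement of -92847598 in 32 bits: 92847598 = 0x0588BDEE; invert → 0xFA774211; add 1 → 0xFA774212.
Split into bytes (most-significant first): FA 77 42 12.
In big-endian order the high byte comes first in memory.
So the memory order matches the most-significant-first order: FA 77 42 12.

FA 77 42 12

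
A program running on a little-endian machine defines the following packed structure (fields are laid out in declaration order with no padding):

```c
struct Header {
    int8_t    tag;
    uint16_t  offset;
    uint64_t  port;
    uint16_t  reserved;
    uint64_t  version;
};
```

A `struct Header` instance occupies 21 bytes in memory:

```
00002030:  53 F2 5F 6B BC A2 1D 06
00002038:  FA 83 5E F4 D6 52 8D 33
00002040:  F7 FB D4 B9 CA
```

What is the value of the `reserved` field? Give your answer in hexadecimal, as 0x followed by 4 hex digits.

`reserved` follows `tag` (1 B), `offset` (2 B), `port` (8 B), so it starts at offset 1 + 2 + 8 = 11 and occupies 2 bytes.
Bytes at offsets 11..12: F4 D6.
In little-endian order the low byte comes first in memory.
Reassemble most-significant byte first: D6 F4 → 0xD6F4.

0xD6F4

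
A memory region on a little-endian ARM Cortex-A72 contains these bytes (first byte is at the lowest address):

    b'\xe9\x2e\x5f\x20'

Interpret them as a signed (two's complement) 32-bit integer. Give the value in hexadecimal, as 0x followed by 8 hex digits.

Little-endian: lowest address holds the least-significant byte.
Reassemble most-significant byte first: 20 5F 2E E9 → 0x205F2EE9.

0x205F2EE9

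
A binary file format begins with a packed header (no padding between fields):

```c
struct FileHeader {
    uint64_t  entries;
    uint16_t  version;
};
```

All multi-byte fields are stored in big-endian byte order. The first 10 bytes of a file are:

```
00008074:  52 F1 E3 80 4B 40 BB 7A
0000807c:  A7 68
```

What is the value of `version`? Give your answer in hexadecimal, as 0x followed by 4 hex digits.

`version` follows `entries` (8 bytes), so it starts at byte offset 8 and occupies 2 bytes.
Bytes at offsets 8..9: A7 68.
In big-endian order the high byte comes first in memory.
The bytes are already most-significant first: 0xA768.

0xA768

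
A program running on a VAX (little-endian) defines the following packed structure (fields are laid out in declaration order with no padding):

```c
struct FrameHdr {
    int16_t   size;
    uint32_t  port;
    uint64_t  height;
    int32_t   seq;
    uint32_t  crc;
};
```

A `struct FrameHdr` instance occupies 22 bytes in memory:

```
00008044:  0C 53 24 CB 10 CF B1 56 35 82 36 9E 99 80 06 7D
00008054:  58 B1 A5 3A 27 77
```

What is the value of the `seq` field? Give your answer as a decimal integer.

-1319600890

`seq` follows `size` (2 B), `port` (4 B), `height` (8 B), so it starts at offset 2 + 4 + 8 = 14 and occupies 4 bytes.
Bytes at offsets 14..17: 06 7D 58 B1.
In little-endian order the low byte comes first in memory.
Reassemble most-significant byte first: B1 58 7D 06 → 0xB1587D06.
Top bit is set, so as a signed 32-bit value this is 0xB1587D06 − 2^32 = -1319600890.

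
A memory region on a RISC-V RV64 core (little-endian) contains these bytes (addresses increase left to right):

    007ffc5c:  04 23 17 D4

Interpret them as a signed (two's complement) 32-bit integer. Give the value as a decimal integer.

Little-endian stores the least-significant byte at the lowest address.
Reassemble most-significant byte first: D4 17 23 04 → 0xD4172304.
Top bit is set, so as a signed 32-bit value this is 0xD4172304 − 2^32 = -736681212.

-736681212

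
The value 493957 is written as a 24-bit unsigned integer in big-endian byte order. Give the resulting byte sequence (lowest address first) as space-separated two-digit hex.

493957 in hexadecimal, padded to 24 bits, is 0x078985.
Split into bytes (most-significant first): 07 89 85.
In big-endian order the high byte comes first in memory.
So the memory order matches the most-significant-first order: 07 89 85.

07 89 85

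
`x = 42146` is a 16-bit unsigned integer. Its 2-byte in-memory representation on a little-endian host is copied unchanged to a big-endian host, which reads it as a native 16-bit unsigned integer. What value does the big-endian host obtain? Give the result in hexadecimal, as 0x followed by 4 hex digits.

0xA2A4

42146 in 16-bit hexadecimal is 0xA4A2.
Stored little-endian, the bytes at ascending addresses are A2 A4.
Read back as big-endian, the last byte is least significant, giving 0xA2A4.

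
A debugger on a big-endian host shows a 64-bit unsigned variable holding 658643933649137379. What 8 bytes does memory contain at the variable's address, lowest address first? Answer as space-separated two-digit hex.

09 23 F9 2B 02 9F 6E E3

658643933649137379 in hexadecimal, padded to 64 bits, is 0x0923F92B029F6EE3.
Split into bytes (most-significant first): 09 23 F9 2B 02 9F 6E E3.
In big-endian order the high byte comes first in memory.
So the memory order matches the most-significant-first order: 09 23 F9 2B 02 9F 6E E3.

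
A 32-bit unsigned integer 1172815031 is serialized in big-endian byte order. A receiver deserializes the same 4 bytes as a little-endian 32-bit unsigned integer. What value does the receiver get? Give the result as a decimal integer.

1172815031 in 32-bit hexadecimal is 0x45E7BCB7.
Stored big-endian, the bytes at ascending addresses are 45 E7 BC B7.
Read back as little-endian, the first byte is least significant, giving 0xB7BCE745.
0xB7BCE745 = 3082610501.

3082610501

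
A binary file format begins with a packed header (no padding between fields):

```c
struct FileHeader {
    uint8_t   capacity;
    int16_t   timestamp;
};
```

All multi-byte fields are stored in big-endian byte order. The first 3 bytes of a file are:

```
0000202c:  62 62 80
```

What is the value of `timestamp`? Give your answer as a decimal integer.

`timestamp` follows `capacity` (1 byte), so it starts at byte offset 1 and occupies 2 bytes.
Bytes at offsets 1..2: 62 80.
In big-endian order the high byte comes first in memory.
The bytes are already most-significant first: 0x6280.
0x6280 = 25216.

25216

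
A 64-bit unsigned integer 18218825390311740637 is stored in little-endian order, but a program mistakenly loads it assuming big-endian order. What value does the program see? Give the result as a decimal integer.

18218825390311740637 in 64-bit hexadecimal is 0xFCD6452A3E6614DD.
Stored little-endian, the bytes at ascending addresses are DD 14 66 3E 2A 45 D6 FC.
Read back as big-endian, the last byte is least significant, giving 0xDD14663E2A45D6FC.
0xDD14663E2A45D6FC = 15930470199099512572.

15930470199099512572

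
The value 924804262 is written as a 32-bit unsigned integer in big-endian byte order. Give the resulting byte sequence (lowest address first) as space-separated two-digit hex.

37 1F 64 A6

924804262 in hexadecimal, padded to 32 bits, is 0x371F64A6.
Split into bytes (most-significant first): 37 1F 64 A6.
Big-endian: lowest address holds the most-significant byte.
So the memory order matches the most-significant-first order: 37 1F 64 A6.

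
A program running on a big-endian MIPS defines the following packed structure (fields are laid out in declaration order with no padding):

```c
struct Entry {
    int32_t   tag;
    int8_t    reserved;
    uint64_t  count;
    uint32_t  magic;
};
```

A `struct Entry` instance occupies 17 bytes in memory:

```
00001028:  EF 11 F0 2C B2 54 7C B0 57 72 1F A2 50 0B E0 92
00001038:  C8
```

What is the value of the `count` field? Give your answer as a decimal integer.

`count` follows `tag` (4 B), `reserved` (1 B), so it starts at offset 4 + 1 = 5 and occupies 8 bytes.
Bytes at offsets 5..12: 54 7C B0 57 72 1F A2 50.
Big-endian stores the most-significant byte at the lowest address.
The bytes are already most-significant first: 0x547CB057721FA250.
0x547CB057721FA250 = 6087934685921387088.

6087934685921387088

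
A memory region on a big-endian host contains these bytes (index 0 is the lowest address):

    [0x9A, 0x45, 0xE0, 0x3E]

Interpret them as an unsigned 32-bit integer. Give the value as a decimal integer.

2588270654

Big-endian: lowest address holds the most-significant byte.
The bytes are already most-significant first: 0x9A45E03E.
0x9A45E03E = 2588270654.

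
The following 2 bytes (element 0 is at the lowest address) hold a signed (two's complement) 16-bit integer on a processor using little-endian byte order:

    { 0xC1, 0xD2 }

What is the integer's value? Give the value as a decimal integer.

-11583

In little-endian order the low byte comes first in memory.
Reassemble most-significant byte first: D2 C1 → 0xD2C1.
Top bit is set, so as a signed 16-bit value this is 0xD2C1 − 2^16 = -11583.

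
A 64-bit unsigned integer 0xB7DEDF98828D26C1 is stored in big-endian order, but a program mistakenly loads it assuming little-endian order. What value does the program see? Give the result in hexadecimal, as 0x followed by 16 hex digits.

0xC1268D8298DFDEB7

Stored big-endian, the bytes at ascending addresses are B7 DE DF 98 82 8D 26 C1.
Read back as little-endian, the first byte is least significant, giving 0xC1268D8298DFDEB7.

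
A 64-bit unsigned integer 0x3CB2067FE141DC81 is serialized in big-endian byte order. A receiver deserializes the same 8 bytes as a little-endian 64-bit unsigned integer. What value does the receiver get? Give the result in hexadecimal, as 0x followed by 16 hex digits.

Stored big-endian, the bytes at ascending addresses are 3C B2 06 7F E1 41 DC 81.
Read back as little-endian, the first byte is least significant, giving 0x81DC41E17F06B23C.

0x81DC41E17F06B23C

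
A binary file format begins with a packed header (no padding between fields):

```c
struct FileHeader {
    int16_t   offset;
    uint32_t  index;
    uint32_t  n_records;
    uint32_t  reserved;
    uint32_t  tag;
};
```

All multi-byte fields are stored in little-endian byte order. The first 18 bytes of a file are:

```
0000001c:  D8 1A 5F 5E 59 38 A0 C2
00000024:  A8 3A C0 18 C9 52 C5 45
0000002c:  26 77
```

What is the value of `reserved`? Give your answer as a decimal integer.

1388910784

`reserved` follows `offset` (2 B), `index` (4 B), `n_records` (4 B), so it starts at offset 2 + 4 + 4 = 10 and occupies 4 bytes.
Bytes at offsets 10..13: C0 18 C9 52.
In little-endian order the low byte comes first in memory.
Reassemble most-significant byte first: 52 C9 18 C0 → 0x52C918C0.
0x52C918C0 = 1388910784.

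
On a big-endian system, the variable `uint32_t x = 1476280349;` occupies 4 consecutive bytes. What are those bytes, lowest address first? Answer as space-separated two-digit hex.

1476280349 in hexadecimal, padded to 32 bits, is 0x57FE401D.
Split into bytes (most-significant first): 57 FE 40 1D.
Big-endian stores the most-significant byte at the lowest address.
So the memory order matches the most-significant-first order: 57 FE 40 1D.

57 FE 40 1D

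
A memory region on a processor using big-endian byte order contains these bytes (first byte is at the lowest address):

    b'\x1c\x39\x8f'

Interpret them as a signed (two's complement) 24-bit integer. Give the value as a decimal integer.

In big-endian order the high byte comes first in memory.
The bytes are already most-significant first: 0x1C398F.
0x1C398F = 1849743.

1849743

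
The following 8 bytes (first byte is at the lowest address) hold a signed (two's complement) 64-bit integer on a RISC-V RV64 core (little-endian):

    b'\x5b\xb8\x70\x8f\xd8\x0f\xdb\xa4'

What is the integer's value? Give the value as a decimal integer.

-6567638208795854757

In little-endian order the low byte comes first in memory.
Reassemble most-significant byte first: A4 DB 0F D8 8F 70 B8 5B → 0xA4DB0FD88F70B85B.
Top bit is set, so as a signed 64-bit value this is 0xA4DB0FD88F70B85B − 2^64 = -6567638208795854757.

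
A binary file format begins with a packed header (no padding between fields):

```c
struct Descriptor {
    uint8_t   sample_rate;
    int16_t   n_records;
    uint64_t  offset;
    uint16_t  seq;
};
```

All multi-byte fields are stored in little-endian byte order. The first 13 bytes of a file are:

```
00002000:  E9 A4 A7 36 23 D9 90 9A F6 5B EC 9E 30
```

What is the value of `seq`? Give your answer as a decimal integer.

12446

`seq` follows `sample_rate` (1 B), `n_records` (2 B), `offset` (8 B), so it starts at offset 1 + 2 + 8 = 11 and occupies 2 bytes.
Bytes at offsets 11..12: 9E 30.
Little-endian: lowest address holds the least-significant byte.
Reassemble most-significant byte first: 30 9E → 0x309E.
0x309E = 12446.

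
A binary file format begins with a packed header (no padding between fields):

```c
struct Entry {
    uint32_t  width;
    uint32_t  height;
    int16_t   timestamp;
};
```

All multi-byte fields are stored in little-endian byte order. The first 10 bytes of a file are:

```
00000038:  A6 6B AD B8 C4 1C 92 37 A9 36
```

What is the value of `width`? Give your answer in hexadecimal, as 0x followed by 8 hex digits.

0xB8AD6BA6

`width` is the first field, at byte offset 0, occupying 4 bytes.
Bytes at offsets 0..3: A6 6B AD B8.
Little-endian stores the least-significant byte at the lowest address.
Reassemble most-significant byte first: B8 AD 6B A6 → 0xB8AD6BA6.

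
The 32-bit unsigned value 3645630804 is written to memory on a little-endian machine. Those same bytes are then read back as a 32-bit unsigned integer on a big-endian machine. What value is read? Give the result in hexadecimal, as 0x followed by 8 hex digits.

0x54E94BD9

3645630804 in 32-bit hexadecimal is 0xD94BE954.
Stored little-endian, the bytes at ascending addresses are 54 E9 4B D9.
Read back as big-endian, the last byte is least significant, giving 0x54E94BD9.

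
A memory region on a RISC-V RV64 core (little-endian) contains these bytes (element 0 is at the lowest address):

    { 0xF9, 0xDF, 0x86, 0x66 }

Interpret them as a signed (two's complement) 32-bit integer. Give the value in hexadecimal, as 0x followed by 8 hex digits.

In little-endian order the low byte comes first in memory.
Reassemble most-significant byte first: 66 86 DF F9 → 0x6686DFF9.

0x6686DFF9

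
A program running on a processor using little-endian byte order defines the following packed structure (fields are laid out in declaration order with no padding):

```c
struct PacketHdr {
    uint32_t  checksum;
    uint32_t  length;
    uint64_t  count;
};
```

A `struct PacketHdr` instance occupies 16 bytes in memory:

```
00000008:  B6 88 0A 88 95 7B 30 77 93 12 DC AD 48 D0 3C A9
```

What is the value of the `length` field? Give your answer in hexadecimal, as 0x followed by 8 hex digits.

`length` follows `checksum` (4 bytes), so it starts at byte offset 4 and occupies 4 bytes.
Bytes at offsets 4..7: 95 7B 30 77.
In little-endian order the low byte comes first in memory.
Reassemble most-significant byte first: 77 30 7B 95 → 0x77307B95.

0x77307B95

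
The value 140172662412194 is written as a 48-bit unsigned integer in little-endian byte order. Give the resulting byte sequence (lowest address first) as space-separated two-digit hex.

140172662412194 in hexadecimal, padded to 48 bits, is 0x7F7C7DC013A2.
Split into bytes (most-significant first): 7F 7C 7D C0 13 A2.
In little-endian order the low byte comes first in memory.
So at ascending addresses the bytes are A2 13 C0 7D 7C 7F.

A2 13 C0 7D 7C 7F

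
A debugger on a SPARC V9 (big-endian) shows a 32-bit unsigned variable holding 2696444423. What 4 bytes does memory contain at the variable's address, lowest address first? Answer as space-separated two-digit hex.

A0 B8 7A 07

2696444423 in hexadecimal, padded to 32 bits, is 0xA0B87A07.
Split into bytes (most-significant first): A0 B8 7A 07.
Big-endian: lowest address holds the most-significant byte.
So the memory order matches the most-significant-first order: A0 B8 7A 07.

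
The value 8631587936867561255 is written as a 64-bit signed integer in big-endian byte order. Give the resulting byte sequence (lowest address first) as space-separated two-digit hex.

77 C9 8F 7F 18 89 AF 27

8631587936867561255 in hexadecimal, padded to 64 bits, is 0x77C98F7F1889AF27.
Split into bytes (most-significant first): 77 C9 8F 7F 18 89 AF 27.
In big-endian order the high byte comes first in memory.
So the memory order matches the most-significant-first order: 77 C9 8F 7F 18 89 AF 27.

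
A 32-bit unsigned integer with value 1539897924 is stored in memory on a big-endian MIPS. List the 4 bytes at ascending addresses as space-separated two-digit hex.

1539897924 in hexadecimal, padded to 32 bits, is 0x5BC8FA44.
Split into bytes (most-significant first): 5B C8 FA 44.
Big-endian: lowest address holds the most-significant byte.
So the memory order matches the most-significant-first order: 5B C8 FA 44.

5B C8 FA 44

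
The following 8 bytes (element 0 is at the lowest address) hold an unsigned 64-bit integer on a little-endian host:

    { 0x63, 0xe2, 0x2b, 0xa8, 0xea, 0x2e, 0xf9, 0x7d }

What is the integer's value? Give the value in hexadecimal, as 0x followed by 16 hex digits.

0x7DF92EEAA82BE263

Little-endian: lowest address holds the least-significant byte.
Reassemble most-significant byte first: 7D F9 2E EA A8 2B E2 63 → 0x7DF92EEAA82BE263.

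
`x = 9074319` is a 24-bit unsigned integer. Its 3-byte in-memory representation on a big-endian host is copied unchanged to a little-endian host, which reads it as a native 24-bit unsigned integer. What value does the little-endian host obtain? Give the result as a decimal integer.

9401994

9074319 in 24-bit hexadecimal is 0x8A768F.
Stored big-endian, the bytes at ascending addresses are 8A 76 8F.
Read back as little-endian, the first byte is least significant, giving 0x8F768A.
0x8F768A = 9401994.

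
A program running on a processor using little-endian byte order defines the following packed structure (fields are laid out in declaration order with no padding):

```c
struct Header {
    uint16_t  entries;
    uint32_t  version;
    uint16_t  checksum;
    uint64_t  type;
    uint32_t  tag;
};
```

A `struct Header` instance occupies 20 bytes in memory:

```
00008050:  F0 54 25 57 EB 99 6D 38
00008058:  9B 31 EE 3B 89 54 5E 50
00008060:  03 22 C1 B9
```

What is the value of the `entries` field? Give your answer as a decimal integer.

`entries` is the first field, at byte offset 0, occupying 2 bytes.
Bytes at offsets 0..1: F0 54.
In little-endian order the low byte comes first in memory.
Reassemble most-significant byte first: 54 F0 → 0x54F0.
0x54F0 = 21744.

21744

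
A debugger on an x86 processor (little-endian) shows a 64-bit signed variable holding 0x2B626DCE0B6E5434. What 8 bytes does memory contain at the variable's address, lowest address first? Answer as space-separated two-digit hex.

34 54 6E 0B CE 6D 62 2B

Split into bytes (most-significant first): 2B 62 6D CE 0B 6E 54 34.
Little-endian: lowest address holds the least-significant byte.
So at ascending addresses the bytes are 34 54 6E 0B CE 6D 62 2B.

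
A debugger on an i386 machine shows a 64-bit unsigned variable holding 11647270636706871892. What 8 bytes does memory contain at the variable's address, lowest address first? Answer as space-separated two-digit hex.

54 3A C0 27 EF 6A A3 A1

11647270636706871892 in hexadecimal, padded to 64 bits, is 0xA1A36AEF27C03A54.
Split into bytes (most-significant first): A1 A3 6A EF 27 C0 3A 54.
Little-endian stores the least-significant byte at the lowest address.
So at ascending addresses the bytes are 54 3A C0 27 EF 6A A3 A1.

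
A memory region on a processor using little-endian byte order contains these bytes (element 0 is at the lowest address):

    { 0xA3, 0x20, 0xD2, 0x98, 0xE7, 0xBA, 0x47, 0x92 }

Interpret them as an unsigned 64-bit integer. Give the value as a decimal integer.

In little-endian order the low byte comes first in memory.
Reassemble most-significant byte first: 92 47 BA E7 98 D2 20 A3 → 0x9247BAE798D220A3.
0x9247BAE798D220A3 = 10540598956748054691.

10540598956748054691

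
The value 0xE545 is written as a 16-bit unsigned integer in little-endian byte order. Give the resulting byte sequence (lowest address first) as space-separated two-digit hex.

Split into bytes (most-significant first): E5 45.
Little-endian: lowest address holds the least-significant byte.
So at ascending addresses the bytes are 45 E5.

45 E5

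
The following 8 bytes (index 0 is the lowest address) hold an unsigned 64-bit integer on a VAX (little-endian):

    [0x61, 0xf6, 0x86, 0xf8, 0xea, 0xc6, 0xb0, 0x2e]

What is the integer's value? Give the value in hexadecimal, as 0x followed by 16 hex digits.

In little-endian order the low byte comes first in memory.
Reassemble most-significant byte first: 2E B0 C6 EA F8 86 F6 61 → 0x2EB0C6EAF886F661.

0x2EB0C6EAF886F661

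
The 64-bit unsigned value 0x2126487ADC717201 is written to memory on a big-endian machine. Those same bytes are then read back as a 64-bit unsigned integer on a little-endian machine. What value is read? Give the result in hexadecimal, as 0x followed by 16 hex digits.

0x017271DC7A482621

Stored big-endian, the bytes at ascending addresses are 21 26 48 7A DC 71 72 01.
Read back as little-endian, the first byte is least significant, giving 0x017271DC7A482621.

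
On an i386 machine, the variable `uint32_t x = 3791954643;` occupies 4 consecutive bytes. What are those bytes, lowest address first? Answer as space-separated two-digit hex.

D3 A2 04 E2

3791954643 in hexadecimal, padded to 32 bits, is 0xE204A2D3.
Split into bytes (most-significant first): E2 04 A2 D3.
Little-endian stores the least-significant byte at the lowest address.
So at ascending addresses the bytes are D3 A2 04 E2.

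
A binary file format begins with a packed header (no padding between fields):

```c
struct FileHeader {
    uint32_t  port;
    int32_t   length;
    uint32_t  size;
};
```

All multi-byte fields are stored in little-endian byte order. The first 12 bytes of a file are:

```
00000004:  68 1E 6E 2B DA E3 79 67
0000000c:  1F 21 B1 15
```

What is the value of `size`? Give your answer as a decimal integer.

`size` follows `port` (4 B), `length` (4 B), so it starts at offset 4 + 4 = 8 and occupies 4 bytes.
Bytes at offsets 8..11: 1F 21 B1 15.
Little-endian stores the least-significant byte at the lowest address.
Reassemble most-significant byte first: 15 B1 21 1F → 0x15B1211F.
0x15B1211F = 363929887.

363929887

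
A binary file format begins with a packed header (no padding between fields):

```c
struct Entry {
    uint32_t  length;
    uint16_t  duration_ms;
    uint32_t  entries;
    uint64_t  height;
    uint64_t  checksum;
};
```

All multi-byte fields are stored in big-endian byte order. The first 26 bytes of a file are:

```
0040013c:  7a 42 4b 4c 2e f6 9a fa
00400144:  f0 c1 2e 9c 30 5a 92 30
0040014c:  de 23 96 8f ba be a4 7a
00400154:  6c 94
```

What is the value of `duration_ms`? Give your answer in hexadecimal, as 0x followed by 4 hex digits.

0x2EF6

`duration_ms` follows `length` (4 bytes), so it starts at byte offset 4 and occupies 2 bytes.
Bytes at offsets 4..5: 2E F6.
Big-endian stores the most-significant byte at the lowest address.
The bytes are already most-significant first: 0x2EF6.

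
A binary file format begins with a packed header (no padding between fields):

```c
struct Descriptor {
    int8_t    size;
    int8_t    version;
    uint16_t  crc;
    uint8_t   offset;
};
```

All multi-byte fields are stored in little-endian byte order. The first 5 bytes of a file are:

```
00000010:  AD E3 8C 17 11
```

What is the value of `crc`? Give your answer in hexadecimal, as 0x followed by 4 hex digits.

`crc` follows `size` (1 B), `version` (1 B), so it starts at offset 1 + 1 = 2 and occupies 2 bytes.
Bytes at offsets 2..3: 8C 17.
In little-endian order the low byte comes first in memory.
Reassemble most-significant byte first: 17 8C → 0x178C.

0x178C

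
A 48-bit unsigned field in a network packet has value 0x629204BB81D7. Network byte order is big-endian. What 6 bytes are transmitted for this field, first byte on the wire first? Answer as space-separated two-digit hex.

Split into bytes (most-significant first): 62 92 04 BB 81 D7.
Big-endian: lowest address holds the most-significant byte.
So the memory order matches the most-significant-first order: 62 92 04 BB 81 D7.

62 92 04 BB 81 D7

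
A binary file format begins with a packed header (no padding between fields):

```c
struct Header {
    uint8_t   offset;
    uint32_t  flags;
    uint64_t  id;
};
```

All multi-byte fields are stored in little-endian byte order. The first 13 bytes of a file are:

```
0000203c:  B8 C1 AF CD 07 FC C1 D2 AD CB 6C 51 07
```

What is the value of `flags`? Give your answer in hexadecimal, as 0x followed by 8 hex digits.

0x07CDAFC1

`flags` follows `offset` (1 byte), so it starts at byte offset 1 and occupies 4 bytes.
Bytes at offsets 1..4: C1 AF CD 07.
Little-endian stores the least-significant byte at the lowest address.
Reassemble most-significant byte first: 07 CD AF C1 → 0x07CDAFC1.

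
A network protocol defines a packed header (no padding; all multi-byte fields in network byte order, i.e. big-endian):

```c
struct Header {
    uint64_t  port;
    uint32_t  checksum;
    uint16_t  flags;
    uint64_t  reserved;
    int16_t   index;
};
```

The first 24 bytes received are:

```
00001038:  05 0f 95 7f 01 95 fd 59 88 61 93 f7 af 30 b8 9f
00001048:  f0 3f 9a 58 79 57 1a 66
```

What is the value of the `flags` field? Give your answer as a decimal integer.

`flags` follows `port` (8 B), `checksum` (4 B), so it starts at offset 8 + 4 = 12 and occupies 2 bytes.
Bytes at offsets 12..13: AF 30.
Big-endian: lowest address holds the most-significant byte.
The bytes are already most-significant first: 0xAF30.
0xAF30 = 44848.

44848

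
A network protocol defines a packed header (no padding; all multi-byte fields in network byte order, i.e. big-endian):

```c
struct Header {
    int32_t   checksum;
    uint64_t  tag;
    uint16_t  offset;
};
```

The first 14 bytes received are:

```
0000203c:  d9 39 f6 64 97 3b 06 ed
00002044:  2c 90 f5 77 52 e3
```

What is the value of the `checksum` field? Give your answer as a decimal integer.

`checksum` is the first field, at byte offset 0, occupying 4 bytes.
Bytes at offsets 0..3: D9 39 F6 64.
In big-endian order the high byte comes first in memory.
The bytes are already most-significant first: 0xD939F664.
Top bit is set, so as a signed 32-bit value this is 0xD939F664 − 2^32 = -650512796.

-650512796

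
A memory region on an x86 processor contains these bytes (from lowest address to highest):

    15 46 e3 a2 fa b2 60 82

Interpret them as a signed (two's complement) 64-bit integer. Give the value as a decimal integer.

Little-endian stores the least-significant byte at the lowest address.
Reassemble most-significant byte first: 82 60 B2 FA A2 E3 46 15 → 0x8260B2FAA2E34615.
Top bit is set, so as a signed 64-bit value this is 0x8260B2FAA2E34615 − 2^64 = -9052038461470325227.

-9052038461470325227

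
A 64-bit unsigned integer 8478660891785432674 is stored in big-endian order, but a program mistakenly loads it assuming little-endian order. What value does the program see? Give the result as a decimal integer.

7065829786576333429

8478660891785432674 in 64-bit hexadecimal is 0x75AA4128C1DE0E62.
Stored big-endian, the bytes at ascending addresses are 75 AA 41 28 C1 DE 0E 62.
Read back as little-endian, the first byte is least significant, giving 0x620EDEC12841AA75.
0x620EDEC12841AA75 = 7065829786576333429.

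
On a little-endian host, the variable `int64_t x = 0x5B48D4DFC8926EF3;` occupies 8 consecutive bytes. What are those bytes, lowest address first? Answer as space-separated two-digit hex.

F3 6E 92 C8 DF D4 48 5B

Split into bytes (most-significant first): 5B 48 D4 DF C8 92 6E F3.
In little-endian order the low byte comes first in memory.
So at ascending addresses the bytes are F3 6E 92 C8 DF D4 48 5B.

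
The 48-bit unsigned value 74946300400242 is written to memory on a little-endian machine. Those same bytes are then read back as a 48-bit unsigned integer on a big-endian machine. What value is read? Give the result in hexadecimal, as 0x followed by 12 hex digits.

74946300400242 in 48-bit hexadecimal is 0x4429CB9CD272.
Stored little-endian, the bytes at ascending addresses are 72 D2 9C CB 29 44.
Read back as big-endian, the last byte is least significant, giving 0x72D29CCB2944.

0x72D29CCB2944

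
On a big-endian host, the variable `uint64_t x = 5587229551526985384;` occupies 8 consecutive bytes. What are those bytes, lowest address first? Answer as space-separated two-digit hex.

5587229551526985384 in hexadecimal, padded to 64 bits, is 0x4D89D3ACB954BEA8.
Split into bytes (most-significant first): 4D 89 D3 AC B9 54 BE A8.
Big-endian stores the most-significant byte at the lowest address.
So the memory order matches the most-significant-first order: 4D 89 D3 AC B9 54 BE A8.

4D 89 D3 AC B9 54 BE A8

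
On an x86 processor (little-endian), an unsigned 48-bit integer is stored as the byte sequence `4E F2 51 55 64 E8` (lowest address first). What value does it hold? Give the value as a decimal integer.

Little-endian stores the least-significant byte at the lowest address.
Reassemble most-significant byte first: E8 64 55 51 F2 4E → 0xE8645551F24E.
0xE8645551F24E = 255517625807438.

255517625807438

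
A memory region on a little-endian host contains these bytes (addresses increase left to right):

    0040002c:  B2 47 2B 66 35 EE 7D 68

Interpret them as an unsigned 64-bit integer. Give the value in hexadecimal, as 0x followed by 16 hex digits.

0x687DEE35662B47B2

In little-endian order the low byte comes first in memory.
Reassemble most-significant byte first: 68 7D EE 35 66 2B 47 B2 → 0x687DEE35662B47B2.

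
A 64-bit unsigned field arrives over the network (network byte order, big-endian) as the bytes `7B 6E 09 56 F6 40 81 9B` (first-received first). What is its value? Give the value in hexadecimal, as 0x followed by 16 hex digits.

Big-endian: lowest address holds the most-significant byte.
The bytes are already most-significant first: 0x7B6E0956F640819B.

0x7B6E0956F640819B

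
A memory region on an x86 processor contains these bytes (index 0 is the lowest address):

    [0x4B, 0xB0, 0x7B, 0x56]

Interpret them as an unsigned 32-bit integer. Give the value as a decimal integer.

1450946635

Little-endian stores the least-significant byte at the lowest address.
Reassemble most-significant byte first: 56 7B B0 4B → 0x567BB04B.
0x567BB04B = 1450946635.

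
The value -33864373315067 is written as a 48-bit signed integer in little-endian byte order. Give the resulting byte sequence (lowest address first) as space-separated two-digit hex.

05 DA 0E 56 33 E1

Two's complement of -33864373315067 in 48 bits: 33864373315067 = 0x1ECCA9F125FB; invert → 0xE133560EDA04; add 1 → 0xE133560EDA05.
Split into bytes (most-significant first): E1 33 56 0E DA 05.
In little-endian order the low byte comes first in memory.
So at ascending addresses the bytes are 05 DA 0E 56 33 E1.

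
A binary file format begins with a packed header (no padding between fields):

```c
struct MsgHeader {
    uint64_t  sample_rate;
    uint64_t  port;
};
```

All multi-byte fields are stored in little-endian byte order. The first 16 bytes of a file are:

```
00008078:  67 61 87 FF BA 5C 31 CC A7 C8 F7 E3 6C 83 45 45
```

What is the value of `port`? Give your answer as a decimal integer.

`port` follows `sample_rate` (8 bytes), so it starts at byte offset 8 and occupies 8 bytes.
Bytes at offsets 8..15: A7 C8 F7 E3 6C 83 45 45.
In little-endian order the low byte comes first in memory.
Reassemble most-significant byte first: 45 45 83 6C E3 F7 C8 A7 → 0x4545836CE3F7C8A7.
0x4545836CE3F7C8A7 = 4991540265714436263.

4991540265714436263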